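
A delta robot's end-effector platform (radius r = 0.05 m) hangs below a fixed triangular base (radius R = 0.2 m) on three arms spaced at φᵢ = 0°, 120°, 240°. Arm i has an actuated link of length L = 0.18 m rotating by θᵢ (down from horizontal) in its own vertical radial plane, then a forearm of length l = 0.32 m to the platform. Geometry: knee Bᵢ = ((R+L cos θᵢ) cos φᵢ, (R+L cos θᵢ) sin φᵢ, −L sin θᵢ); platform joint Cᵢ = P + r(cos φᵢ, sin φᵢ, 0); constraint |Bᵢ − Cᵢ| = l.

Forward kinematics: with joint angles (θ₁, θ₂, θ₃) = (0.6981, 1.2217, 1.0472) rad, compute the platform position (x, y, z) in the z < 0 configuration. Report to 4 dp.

(0.0641, -0.0249, -0.3431)

O1 = (0.2879·cos0.0°, 0.2879·sin0.0°, -0.1157) = (0.2879, 0.0000, -0.1157)
O2 = (0.2116·cos120.0°, 0.2116·sin120.0°, -0.1691) = (-0.1058, 0.1832, -0.1691)
arm 3 at φ=240.0°: (R−r)+L cos θ3 = 0.2400;  O3 = (-0.1200, -0.2078, -0.1559)
eliminate P² terms by subtracting sphere 1 from 2 and 3
[-0.7874 0.3664 -0.1069]·P = -0.0229;  [-0.8158 -0.4157 -0.0804]·P = -0.0144
Cramer: x(z) = 0.0236-0.1180z;  y(z) = -0.0118+0.0382z
quadratic in z: (1.0154)z²+(0.2929)z+(-0.0190)=0, √Δ=0.4038 → z ∈ {-0.3431, 0.0546}; z = -0.3431 (taking z<0)
x = 0.0641, y = -0.0249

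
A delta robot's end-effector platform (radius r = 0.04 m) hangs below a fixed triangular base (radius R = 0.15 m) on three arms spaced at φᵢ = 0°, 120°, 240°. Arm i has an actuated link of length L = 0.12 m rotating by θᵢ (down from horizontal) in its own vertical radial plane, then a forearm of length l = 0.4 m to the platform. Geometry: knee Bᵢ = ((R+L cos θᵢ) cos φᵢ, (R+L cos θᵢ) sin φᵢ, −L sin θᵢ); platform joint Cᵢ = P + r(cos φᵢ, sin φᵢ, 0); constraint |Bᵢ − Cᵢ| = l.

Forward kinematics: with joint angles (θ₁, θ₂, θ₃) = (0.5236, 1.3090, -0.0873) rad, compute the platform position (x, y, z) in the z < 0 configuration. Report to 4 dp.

(0.0237, -0.1770, -0.3642)

arm 1 at φ=0.0°: (R−r)+L cos θ1 = 0.2139;  S1 = (0.2139, 0.0000, -0.0600)
arm 2 at φ=120.0°: (R−r)+L cos θ2 = 0.1411;  S2 = (-0.0705, 0.1222, -0.1159)
φ3=240.0°: virtual centre (-0.1148, -0.1988, 0.0105), radius l
eliminate P² terms by subtracting sphere 1 from 2 and 3
linear system: -0.5689x+0.2443y = -0.0160−-0.1118z; -0.6574x+-0.3976y = 0.0034−0.1409z
det = 0.3868;  x = 0.0143+-0.0259z,  y = -0.0323+0.3973z
into |P−S₁|² = l²: 1.1585z² + 0.1047z + -0.1155 = 0;  Δ = 0.5462;  z = -0.3642 or 0.2738 → z<0 root = -0.3642
x = 0.0237, y = -0.1770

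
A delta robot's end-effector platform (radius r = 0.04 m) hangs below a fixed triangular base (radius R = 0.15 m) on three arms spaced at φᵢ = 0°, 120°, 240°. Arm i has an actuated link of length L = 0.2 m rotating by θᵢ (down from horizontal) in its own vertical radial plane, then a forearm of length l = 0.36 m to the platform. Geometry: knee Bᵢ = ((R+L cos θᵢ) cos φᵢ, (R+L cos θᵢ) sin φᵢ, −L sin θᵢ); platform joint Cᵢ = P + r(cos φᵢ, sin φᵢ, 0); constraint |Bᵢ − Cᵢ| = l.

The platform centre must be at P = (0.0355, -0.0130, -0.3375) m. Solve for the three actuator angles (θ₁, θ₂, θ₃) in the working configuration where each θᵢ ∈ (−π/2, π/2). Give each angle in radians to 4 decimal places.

arm 1 (φ=0.0°): x'=0.0355, y'=-0.0130
  A=0.0745, B=-0.3375, C=(l²−L²−A²−y'²−z²)/(2L)=-0.0751
  γ=atan2(-0.3375,0.0745)=-1.3535;  ψ=arccos(-0.2172)=1.7897;  θ1=γ+ψ≈0.4362
rotate P by −φ2: (-0.0290, -0.0242, -0.3375)
  A=0.1390, B=-0.3375, C=(l²−L²−A²−y'²−z²)/(2L)=-0.1105
  √(A²+B²)=0.3650;  θ2 = -1.1801+1.8785 ≈ 0.6984
φ3=240.0° → target in arm frame (-0.0065, 0.0372)
  A cos θ + B sin θ = C:  0.1165·cos θ + -0.3375·sin θ = -0.0982
  θ3 = atan2(B,A) + arccos(C/0.3570) = 0.6109

θ₁ = 0.4362, θ₂ = 0.6984, θ₃ = 0.6109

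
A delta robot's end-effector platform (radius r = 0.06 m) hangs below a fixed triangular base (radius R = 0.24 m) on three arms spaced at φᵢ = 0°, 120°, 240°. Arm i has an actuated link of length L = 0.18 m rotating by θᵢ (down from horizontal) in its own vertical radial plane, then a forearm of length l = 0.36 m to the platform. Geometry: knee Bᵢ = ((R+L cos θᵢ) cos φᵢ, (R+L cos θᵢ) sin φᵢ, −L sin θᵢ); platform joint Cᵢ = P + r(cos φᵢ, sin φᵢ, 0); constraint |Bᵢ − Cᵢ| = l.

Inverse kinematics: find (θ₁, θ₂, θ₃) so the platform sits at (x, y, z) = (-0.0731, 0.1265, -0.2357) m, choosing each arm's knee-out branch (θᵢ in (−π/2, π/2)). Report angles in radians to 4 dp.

θ₁ = 1.1346, θ₂ = -0.3492, θ₃ = 1.1342

φ1=0.0° → target in arm frame (-0.0731, 0.1265)
  A cos θ + B sin θ = C:  0.2531·cos θ + -0.2357·sin θ = -0.1067
  γ=atan2(-0.2357,0.2531)=-0.7498;  ψ=arccos(-0.3085)=1.8845;  θ1=γ+ψ≈1.1346
φ2=120.0° → target in arm frame (0.1461, 0.0001)
  e−x'=0.0339;  (l²−L²−(e−x')²−y'²−z²)/2L = 0.1125
  √(A²+B²)=0.2381;  θ2 = -1.4280+1.0788 ≈ -0.3492
φ3=240.0° → target in arm frame (-0.0730, -0.1266)
  A cos θ + B sin θ = C:  0.2530·cos θ + -0.2357·sin θ = -0.1066
  γ=atan2(-0.2357,0.2530)=-0.7500;  ψ=arccos(-0.3083)=1.8842;  θ3=γ+ψ≈1.1342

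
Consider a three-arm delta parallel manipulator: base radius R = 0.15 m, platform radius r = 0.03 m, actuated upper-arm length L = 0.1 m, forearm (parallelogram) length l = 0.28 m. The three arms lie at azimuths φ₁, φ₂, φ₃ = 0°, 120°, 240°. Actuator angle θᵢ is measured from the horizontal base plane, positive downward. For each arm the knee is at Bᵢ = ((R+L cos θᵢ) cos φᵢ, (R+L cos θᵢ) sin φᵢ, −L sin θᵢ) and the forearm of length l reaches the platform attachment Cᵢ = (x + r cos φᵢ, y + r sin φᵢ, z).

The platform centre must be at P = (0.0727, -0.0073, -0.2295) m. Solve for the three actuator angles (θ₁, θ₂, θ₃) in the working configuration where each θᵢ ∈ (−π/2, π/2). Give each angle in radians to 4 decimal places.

θ₁ = -0.0876, θ₂ = 0.8727, θ₃ = 0.7850

arm 1 (φ=0.0°): x'=0.0727, y'=-0.0073
  A cos θ + B sin θ = C:  0.0473·cos θ + -0.2295·sin θ = 0.0672
  θ1 = atan2(B,A) + arccos(C/0.2343) = -0.0876
arm 2 (φ=120.0°): x'=-0.0427, y'=-0.0593
  A cos θ + B sin θ = C:  0.1627·cos θ + -0.2295·sin θ = -0.0713
  θ2 = atan2(B,A) + arccos(C/0.2813) = 0.8727
arm 3 (φ=240.0°): x'=-0.0300, y'=0.0666
  e−x'=0.1500;  (l²−L²−(e−x')²−y'²−z²)/2L = -0.0561
  √(A²+B²)=0.2742;  θ3 = -0.9918+1.7768 ≈ 0.7850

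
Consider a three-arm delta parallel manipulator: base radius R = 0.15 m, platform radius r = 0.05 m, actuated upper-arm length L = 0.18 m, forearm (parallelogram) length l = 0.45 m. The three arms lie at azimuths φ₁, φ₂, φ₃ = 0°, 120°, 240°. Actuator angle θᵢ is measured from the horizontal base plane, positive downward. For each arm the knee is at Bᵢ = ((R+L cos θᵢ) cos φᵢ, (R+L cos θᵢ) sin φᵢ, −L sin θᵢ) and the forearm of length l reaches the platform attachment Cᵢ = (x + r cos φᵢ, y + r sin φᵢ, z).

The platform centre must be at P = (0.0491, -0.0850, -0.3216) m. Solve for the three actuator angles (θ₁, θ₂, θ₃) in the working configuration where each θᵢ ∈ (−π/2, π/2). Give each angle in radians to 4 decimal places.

θ₁ = -0.3495, θ₂ = 0.3493, θ₃ = -0.3493

rotate P by −φ1: (0.0491, -0.0850, -0.3216)
  e−x'=0.0509;  (l²−L²−(e−x')²−y'²−z²)/2L = 0.1579
  θ1 = atan2(B,A) + arccos(C/0.3256) = -0.3495
rotate P by −φ2: (-0.0982, 0.0000, -0.3216)
  A=0.1982, B=-0.3216, C=(l²−L²−A²−y'²−z²)/(2L)=0.0761
  √(A²+B²)=0.3777;  θ2 = -1.0186+1.3679 ≈ 0.3493
φ3=240.0° → target in arm frame (0.0491, 0.0850)
  A=0.0509, B=-0.3216, C=(l²−L²−A²−y'²−z²)/(2L)=0.1579
  √(A²+B²)=0.3256;  θ3 = -1.4137+1.0644 ≈ -0.3493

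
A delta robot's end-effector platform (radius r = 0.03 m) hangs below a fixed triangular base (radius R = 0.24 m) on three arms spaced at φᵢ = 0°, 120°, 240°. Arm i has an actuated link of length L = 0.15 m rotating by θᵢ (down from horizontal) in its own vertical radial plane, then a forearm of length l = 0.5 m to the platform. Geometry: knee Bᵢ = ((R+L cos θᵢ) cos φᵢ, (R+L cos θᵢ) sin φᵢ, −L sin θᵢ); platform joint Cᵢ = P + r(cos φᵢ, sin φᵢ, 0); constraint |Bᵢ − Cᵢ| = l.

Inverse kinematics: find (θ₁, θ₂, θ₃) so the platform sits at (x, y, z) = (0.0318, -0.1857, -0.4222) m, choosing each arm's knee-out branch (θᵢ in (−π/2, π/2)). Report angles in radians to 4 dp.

θ₁ = 0.5233, θ₂ = 1.3961, θ₃ = -0.0875

φ1=0.0° → target in arm frame (0.0318, -0.1857)
  e−x'=0.1782;  (l²−L²−(e−x')²−y'²−z²)/2L = -0.0566
  θ1 = atan2(B,A) + arccos(C/0.4583) = 0.5233
φ2=120.0° → target in arm frame (-0.1767, 0.0653)
  A=0.3867, B=-0.4222, C=(l²−L²−A²−y'²−z²)/(2L)=-0.3486
  γ=atan2(-0.4222,0.3867)=-0.8292;  ψ=arccos(-0.6088)=2.2254;  θ2=γ+ψ≈1.3961
φ3=240.0° → target in arm frame (0.1449, 0.1204)
  A=0.0651, B=-0.4222, C=(l²−L²−A²−y'²−z²)/(2L)=0.1017
  θ3 = atan2(B,A) + arccos(C/0.4272) = -0.0875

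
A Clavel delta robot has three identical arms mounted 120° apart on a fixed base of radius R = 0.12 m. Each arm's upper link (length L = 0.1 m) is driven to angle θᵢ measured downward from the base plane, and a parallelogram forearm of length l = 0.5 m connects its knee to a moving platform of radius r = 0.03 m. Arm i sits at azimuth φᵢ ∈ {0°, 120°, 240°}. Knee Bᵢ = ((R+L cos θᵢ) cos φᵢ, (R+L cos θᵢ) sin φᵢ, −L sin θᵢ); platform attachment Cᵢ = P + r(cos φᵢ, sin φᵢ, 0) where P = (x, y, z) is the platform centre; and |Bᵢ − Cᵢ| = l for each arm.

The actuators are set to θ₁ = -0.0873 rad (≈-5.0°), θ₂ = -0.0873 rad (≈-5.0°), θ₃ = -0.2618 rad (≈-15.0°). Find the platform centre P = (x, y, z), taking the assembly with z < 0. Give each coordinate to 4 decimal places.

(-0.0132, -0.0228, -0.4477)

φ1=0.0°: virtual centre (0.1896, 0.0000, 0.0087), radius l
φ2=120.0°: virtual centre (-0.0948, 0.1642, 0.0087), radius l
S3 = (0.1866·cos240.0°, 0.1866·sin240.0°, 0.0259) = (-0.0933, -0.1616, 0.0259)
eliminate P² terms by subtracting sphere 1 from 2 and 3
[-0.5689 0.3284 0.0000]·P = 0.0000;  [-0.5658 -0.3232 0.0343]·P = -0.0005
Cramer: x(z) = 0.0005+0.0305z;  y(z) = 0.0008+0.0528z
sphere 1 gives Az²+Bz+C=0 with A=1.0037, B=-0.0289, C=-0.2142;  B²−4AC=0.8606;  roots -0.4477, 0.4765;  negative root z = -0.4477
x = -0.0132, y = -0.0228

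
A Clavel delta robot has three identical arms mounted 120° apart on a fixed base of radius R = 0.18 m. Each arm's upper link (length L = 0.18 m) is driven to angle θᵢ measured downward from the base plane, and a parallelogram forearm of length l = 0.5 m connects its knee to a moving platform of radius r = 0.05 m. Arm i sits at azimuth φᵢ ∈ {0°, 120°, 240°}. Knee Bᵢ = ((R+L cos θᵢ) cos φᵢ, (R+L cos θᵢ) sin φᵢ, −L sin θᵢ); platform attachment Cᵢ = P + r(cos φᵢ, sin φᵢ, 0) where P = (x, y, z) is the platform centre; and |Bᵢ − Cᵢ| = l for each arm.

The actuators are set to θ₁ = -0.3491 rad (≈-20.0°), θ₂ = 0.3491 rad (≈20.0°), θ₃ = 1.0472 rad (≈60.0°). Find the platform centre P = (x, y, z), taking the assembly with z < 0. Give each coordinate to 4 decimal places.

(0.1843, 0.1249, -0.4088)

S1 = (0.2991·cos0.0°, 0.2991·sin0.0°, 0.0616) = (0.2991, 0.0000, 0.0616)
arm 2 at φ=120.0°: (R−r)+L cos θ2 = 0.2991;  S2 = (-0.1496, 0.2591, -0.0616)
φ3=240.0°: virtual centre (-0.1100, -0.1905, -0.1559), radius l
subtract pairs → two planes through P
[-0.8974 0.5181 -0.2463]·P = 0.0000;  [-0.8183 -0.3811 -0.4349]·P = -0.0206
Cramer: x(z) = 0.0139-0.4167z;  y(z) = 0.0241-0.2465z
quadratic in z: (1.2344)z²+(0.1027)z+(-0.1643)=0, √Δ=0.9065 → z ∈ {-0.4088, 0.3256}; z = -0.4088 (taking z<0)
x = 0.1843, y = 0.1249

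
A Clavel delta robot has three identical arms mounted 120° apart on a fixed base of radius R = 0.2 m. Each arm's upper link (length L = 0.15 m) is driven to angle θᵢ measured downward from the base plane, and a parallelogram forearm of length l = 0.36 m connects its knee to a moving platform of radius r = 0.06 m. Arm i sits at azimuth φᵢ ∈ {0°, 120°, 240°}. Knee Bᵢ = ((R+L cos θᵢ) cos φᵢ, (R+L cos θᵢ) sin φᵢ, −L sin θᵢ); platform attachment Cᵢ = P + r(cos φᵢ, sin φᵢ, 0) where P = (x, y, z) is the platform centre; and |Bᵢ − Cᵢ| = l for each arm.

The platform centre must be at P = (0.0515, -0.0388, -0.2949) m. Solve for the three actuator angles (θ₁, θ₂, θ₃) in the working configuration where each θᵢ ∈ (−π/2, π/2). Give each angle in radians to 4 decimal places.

θ₁ = 0.1744, θ₂ = 0.7851, θ₃ = 0.4360

rotate P by −φ1: (0.0515, -0.0388, -0.2949)
  e−x'=0.0885;  (l²−L²−(e−x')²−y'²−z²)/2L = 0.0360
  γ=atan2(-0.2949,0.0885)=-1.2792;  ψ=arccos(0.1169)=1.4536;  θ1=γ+ψ≈0.1744
rotate P by −φ2: (-0.0594, -0.0252, -0.2949)
  A cos θ + B sin θ = C:  0.1994·cos θ + -0.2949·sin θ = -0.0675
  θ2 = atan2(B,A) + arccos(C/0.3560) = 0.7851
arm 3 (φ=240.0°): x'=0.0079, y'=0.0640
  e−x'=0.1321;  (l²−L²−(e−x')²−y'²−z²)/2L = -0.0048
  γ=atan2(-0.2949,0.1321)=-1.1495;  ψ=arccos(-0.0147)=1.5855;  θ3=γ+ψ≈0.4360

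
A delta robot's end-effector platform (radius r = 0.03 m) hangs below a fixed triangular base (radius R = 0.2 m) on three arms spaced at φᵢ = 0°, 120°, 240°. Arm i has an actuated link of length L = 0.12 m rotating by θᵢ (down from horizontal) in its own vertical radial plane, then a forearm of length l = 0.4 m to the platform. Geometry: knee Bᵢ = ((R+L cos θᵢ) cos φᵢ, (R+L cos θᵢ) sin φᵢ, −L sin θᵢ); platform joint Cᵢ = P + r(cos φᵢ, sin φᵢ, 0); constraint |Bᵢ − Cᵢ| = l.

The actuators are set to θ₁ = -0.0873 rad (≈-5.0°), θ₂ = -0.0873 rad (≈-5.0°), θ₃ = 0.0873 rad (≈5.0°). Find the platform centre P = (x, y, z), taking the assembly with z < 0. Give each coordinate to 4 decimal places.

(0.0066, 0.0113, -0.2720)

φ1=0.0°: virtual centre (0.2895, 0.0000, 0.0105), radius l
φ2=120.0°: virtual centre (-0.1448, 0.2508, 0.0105), radius l
arm 3 at φ=240.0°: (R−r)+L cos θ3 = 0.2895;  S3 = (-0.1448, -0.2508, -0.0105)
subtract pairs → two planes through P
plane₁₂: -0.8686x+0.5015y+0.0000z = 0.0000
Cramer: x(z) = 0.0000-0.0241z;  y(z) = 0.0000-0.0417z
quadratic in z: (1.0023)z²+(-0.0070)z+(-0.0761)=0, √Δ=0.5522 → z ∈ {-0.2720, 0.2790}; z = -0.2720 (taking z<0)
x = 0.0066, y = 0.0113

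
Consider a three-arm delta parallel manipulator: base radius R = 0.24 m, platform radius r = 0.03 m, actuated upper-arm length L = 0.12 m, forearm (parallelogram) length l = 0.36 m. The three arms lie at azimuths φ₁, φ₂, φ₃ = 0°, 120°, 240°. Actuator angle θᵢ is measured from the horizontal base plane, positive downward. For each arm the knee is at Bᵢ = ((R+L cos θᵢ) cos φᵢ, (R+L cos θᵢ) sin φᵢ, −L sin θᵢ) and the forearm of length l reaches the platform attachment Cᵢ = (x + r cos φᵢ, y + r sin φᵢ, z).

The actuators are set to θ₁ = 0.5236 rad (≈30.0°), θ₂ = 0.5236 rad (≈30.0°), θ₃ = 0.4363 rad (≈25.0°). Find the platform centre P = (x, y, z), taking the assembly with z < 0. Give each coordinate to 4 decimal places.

(-0.0033, -0.0057, -0.2301)

arm 1 at φ=0.0°: e+L cos θ1 = 0.3139;  centre 1 = (0.3139, 0.0000, -0.0600)
φ2=120.0°: virtual centre (-0.1570, 0.2719, -0.0600), radius l
arm 3 at φ=240.0°: e+L cos θ3 = 0.3188;  centre 3 = (-0.1594, -0.2761, -0.0507)
subtract pairs → two planes through P
linear system: -0.9418x+0.5437y = 0.0000−0.0000z; -0.9466x+-0.5521y = 0.0020−0.0186z
Cramer: x(z) = -0.0011+0.0098z;  y(z) = -0.0018+0.0169z
into |P−centre ₁|² = l²: 1.0004z² + 0.1138z + -0.0268 = 0;  Δ = 0.1201;  z = -0.2301 or 0.1163 → z<0 root = -0.2301
x = -0.0033, y = -0.0057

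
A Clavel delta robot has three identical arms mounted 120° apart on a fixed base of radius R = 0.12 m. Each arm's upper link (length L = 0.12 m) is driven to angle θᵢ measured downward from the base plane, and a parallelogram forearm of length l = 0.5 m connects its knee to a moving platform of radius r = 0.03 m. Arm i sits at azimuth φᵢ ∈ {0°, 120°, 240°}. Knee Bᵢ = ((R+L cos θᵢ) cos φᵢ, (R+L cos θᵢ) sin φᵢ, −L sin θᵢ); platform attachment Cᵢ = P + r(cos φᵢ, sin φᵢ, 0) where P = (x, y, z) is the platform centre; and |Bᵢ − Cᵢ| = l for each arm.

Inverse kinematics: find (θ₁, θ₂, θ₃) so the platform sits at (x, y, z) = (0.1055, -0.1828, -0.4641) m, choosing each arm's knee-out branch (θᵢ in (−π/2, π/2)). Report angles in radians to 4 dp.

φ1=0.0° → target in arm frame (0.1055, -0.1828)
  e−x'=-0.0155;  (l²−L²−(e−x')²−y'²−z²)/2L = -0.0560
  √(A²+B²)=0.4644;  θ1 = -1.6042+1.6917 ≈ 0.0875
φ2=120.0° → target in arm frame (-0.2111, 0.0000)
  A cos θ + B sin θ = C:  0.3011·cos θ + -0.4641·sin θ = -0.2934
  γ=atan2(-0.4641,0.3011)=-0.9953;  ψ=arccos(-0.5304)=2.1299;  θ2=γ+ψ≈1.1346
arm 3 (φ=240.0°): x'=0.1056, y'=0.1828
  A cos θ + B sin θ = C:  -0.0156·cos θ + -0.4641·sin θ = -0.0560
  √(A²+B²)=0.4644;  θ3 = -1.6043+1.6916 ≈ 0.0873

θ₁ = 0.0875, θ₂ = 1.1346, θ₃ = 0.0873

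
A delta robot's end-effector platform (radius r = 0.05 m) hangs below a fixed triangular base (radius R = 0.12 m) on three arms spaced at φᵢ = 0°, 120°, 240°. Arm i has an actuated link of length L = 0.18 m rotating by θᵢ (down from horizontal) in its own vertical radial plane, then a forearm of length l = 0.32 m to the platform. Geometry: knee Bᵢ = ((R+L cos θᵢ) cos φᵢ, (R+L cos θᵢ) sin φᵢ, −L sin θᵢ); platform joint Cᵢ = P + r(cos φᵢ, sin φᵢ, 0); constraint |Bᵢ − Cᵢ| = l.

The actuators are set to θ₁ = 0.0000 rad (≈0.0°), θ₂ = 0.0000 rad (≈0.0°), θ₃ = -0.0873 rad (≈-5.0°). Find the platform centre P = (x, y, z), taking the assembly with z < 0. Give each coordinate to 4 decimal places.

(-0.0040, -0.0070, -0.1945)

O1 = (0.2500·cos0.0°, 0.2500·sin0.0°, 0.0000) = (0.2500, 0.0000, 0.0000)
arm 2 at φ=120.0°: ρ2 = 0.2500;  O2 = (-0.1250, 0.2165, 0.0000)
O3 = (0.2493·cos240.0°, 0.2493·sin240.0°, 0.0157) = (-0.1247, -0.2159, 0.0157)
eliminate P² terms by subtracting sphere 1 from 2 and 3
plane₁₂: -0.7500x+0.4330y+0.0000z = 0.0000
det = 0.6483;  x = 0.0001+0.0210z,  y = 0.0001+0.0363z
quadratic in z: (1.0018)z²+(-0.0105)z+(-0.0399)=0, √Δ=0.4001 → z ∈ {-0.1945, 0.2049}; z = -0.1945 (taking z<0)
x = -0.0040, y = -0.0070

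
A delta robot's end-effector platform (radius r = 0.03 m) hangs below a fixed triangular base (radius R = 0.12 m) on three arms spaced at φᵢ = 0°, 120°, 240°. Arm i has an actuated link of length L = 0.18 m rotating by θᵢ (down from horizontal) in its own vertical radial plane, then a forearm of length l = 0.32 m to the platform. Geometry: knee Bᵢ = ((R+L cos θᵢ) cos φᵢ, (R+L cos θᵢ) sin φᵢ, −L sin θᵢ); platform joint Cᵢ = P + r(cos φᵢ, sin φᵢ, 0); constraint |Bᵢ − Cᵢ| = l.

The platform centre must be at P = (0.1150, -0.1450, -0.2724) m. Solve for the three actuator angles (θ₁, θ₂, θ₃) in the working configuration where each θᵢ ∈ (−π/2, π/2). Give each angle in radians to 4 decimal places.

rotate P by −φ1: (0.1150, -0.1450, -0.2724)
  A cos θ + B sin θ = C:  -0.0250·cos θ + -0.2724·sin θ = -0.0718
  √(A²+B²)=0.2735;  θ1 = -1.6623+1.8364 ≈ 0.1741
φ2=120.0° → target in arm frame (-0.1831, -0.0271)
  A cos θ + B sin θ = C:  0.2731·cos θ + -0.2724·sin θ = -0.2208
  γ=atan2(-0.2724,0.2731)=-0.7842;  ψ=arccos(-0.5726)=2.1804;  θ2=γ+ψ≈1.3963
φ3=240.0° → target in arm frame (0.0681, 0.1721)
  A cos θ + B sin θ = C:  0.0219·cos θ + -0.2724·sin θ = -0.0953
  √(A²+B²)=0.2733;  θ3 = -1.4905+1.9269 ≈ 0.4364

θ₁ = 0.1741, θ₂ = 1.3963, θ₃ = 0.4364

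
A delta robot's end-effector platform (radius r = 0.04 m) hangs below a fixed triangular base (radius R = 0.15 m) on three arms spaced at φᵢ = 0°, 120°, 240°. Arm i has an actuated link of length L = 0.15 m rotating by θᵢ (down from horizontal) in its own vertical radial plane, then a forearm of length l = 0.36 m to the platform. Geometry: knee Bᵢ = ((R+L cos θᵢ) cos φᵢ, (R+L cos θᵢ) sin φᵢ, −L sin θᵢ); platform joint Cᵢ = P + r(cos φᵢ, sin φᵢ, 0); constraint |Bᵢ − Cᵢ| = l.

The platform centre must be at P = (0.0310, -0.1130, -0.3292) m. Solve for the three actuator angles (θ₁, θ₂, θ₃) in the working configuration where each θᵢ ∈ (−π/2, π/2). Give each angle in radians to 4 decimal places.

rotate P by −φ1: (0.0310, -0.1130, -0.3292)
  e−x'=0.0790;  (l²−L²−(e−x')²−y'²−z²)/2L = -0.0676
  √(A²+B²)=0.3385;  θ1 = -1.3353+1.7719 ≈ 0.4366
arm 2 (φ=120.0°): x'=-0.1134, y'=0.0297
  A=0.2234, B=-0.3292, C=(l²−L²−A²−y'²−z²)/(2L)=-0.1735
  γ=atan2(-0.3292,0.2234)=-0.9746;  ψ=arccos(-0.4361)=2.0220;  θ2=γ+ψ≈1.0474
rotate P by −φ3: (0.0824, 0.0833, -0.3292)
  A=0.0276, B=-0.3292, C=(l²−L²−A²−y'²−z²)/(2L)=-0.0299
  γ=atan2(-0.3292,0.0276)=-1.4870;  ψ=arccos(-0.0906)=1.6616;  θ3=γ+ψ≈0.1745

θ₁ = 0.4366, θ₂ = 1.0474, θ₃ = 0.1745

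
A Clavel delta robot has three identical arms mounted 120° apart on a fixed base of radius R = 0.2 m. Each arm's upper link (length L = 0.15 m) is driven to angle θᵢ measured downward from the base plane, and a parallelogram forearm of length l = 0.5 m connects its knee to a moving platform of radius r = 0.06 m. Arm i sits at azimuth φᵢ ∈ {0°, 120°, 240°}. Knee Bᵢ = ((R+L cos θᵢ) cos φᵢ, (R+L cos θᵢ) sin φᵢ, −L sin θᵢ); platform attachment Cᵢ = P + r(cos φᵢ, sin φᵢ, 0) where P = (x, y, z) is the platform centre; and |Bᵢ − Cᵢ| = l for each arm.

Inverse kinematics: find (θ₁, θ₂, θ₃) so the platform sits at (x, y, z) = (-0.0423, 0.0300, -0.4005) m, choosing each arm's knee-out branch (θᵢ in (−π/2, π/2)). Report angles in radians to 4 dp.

θ₁ = 0.1748, θ₂ = -0.2618, θ₃ = -0.0001

rotate P by −φ1: (-0.0423, 0.0300, -0.4005)
  e−x'=0.1823;  (l²−L²−(e−x')²−y'²−z²)/2L = 0.1099
  γ=atan2(-0.4005,0.1823)=-1.1436;  ψ=arccos(0.2497)=1.3184;  θ1=γ+ψ≈0.1748
arm 2 (φ=120.0°): x'=0.0471, y'=0.0216
  e−x'=0.0929;  (l²−L²−(e−x')²−y'²−z²)/2L = 0.1934
  θ2 = atan2(B,A) + arccos(C/0.4111) = -0.2618
arm 3 (φ=240.0°): x'=-0.0048, y'=-0.0516
  A=0.1448, B=-0.4005, C=(l²−L²−A²−y'²−z²)/(2L)=0.1449
  θ3 = atan2(B,A) + arccos(C/0.4259) = -0.0001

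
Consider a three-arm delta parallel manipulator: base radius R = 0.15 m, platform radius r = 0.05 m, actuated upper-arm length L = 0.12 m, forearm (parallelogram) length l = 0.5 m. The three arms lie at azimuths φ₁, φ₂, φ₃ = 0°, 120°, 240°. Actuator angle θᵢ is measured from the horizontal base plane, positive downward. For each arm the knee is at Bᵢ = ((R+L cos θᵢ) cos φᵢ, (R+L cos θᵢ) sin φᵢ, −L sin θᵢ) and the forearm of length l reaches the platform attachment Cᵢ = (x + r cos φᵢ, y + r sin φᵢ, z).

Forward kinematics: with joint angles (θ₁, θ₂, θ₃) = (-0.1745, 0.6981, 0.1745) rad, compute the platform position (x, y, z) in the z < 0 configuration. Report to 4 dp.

arm 1 at φ=0.0°: ρ1 = 0.2182;  O1 = (0.2182, 0.0000, 0.0208)
arm 2 at φ=120.0°: ρ2 = 0.1919;  O2 = (-0.0960, 0.1662, -0.0771)
φ3=240.0°: virtual centre (-0.1091, -0.1889, -0.0208), radius l
subtract pairs → two planes through P
linear system: -0.6283x+0.3324y = -0.0052−-0.1959z; -0.6545x+-0.3779y = 0.0000−-0.0833z
det = 0.4550;  x = 0.0044+-0.2236z,  y = -0.0076+0.1668z
sphere 1 gives Az²+Bz+C=0 with A=1.0778, B=0.0514, C=-0.2038;  B²−4AC=0.8812;  roots -0.4593, 0.4116;  negative root z = -0.4593
x = 0.1071, y = -0.0842

(0.1071, -0.0842, -0.4593)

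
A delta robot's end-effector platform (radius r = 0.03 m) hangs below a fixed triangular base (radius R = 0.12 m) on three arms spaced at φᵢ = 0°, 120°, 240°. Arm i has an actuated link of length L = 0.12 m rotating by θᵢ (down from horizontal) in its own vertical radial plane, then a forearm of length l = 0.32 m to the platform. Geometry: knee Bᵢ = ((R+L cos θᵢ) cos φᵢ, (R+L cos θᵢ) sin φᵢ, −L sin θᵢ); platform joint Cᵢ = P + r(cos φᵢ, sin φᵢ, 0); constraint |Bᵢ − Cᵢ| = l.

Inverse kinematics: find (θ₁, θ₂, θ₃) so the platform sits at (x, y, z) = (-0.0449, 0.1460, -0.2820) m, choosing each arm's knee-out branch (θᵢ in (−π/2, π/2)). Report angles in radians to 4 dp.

φ1=0.0° → target in arm frame (-0.0449, 0.1460)
  e−x'=0.1349;  (l²−L²−(e−x')²−y'²−z²)/2L = -0.1293
  √(A²+B²)=0.3126;  θ1 = -1.1246+1.9973 ≈ 0.8727
φ2=120.0° → target in arm frame (0.1489, -0.0341)
  A=-0.0589, B=-0.2820, C=(l²−L²−A²−y'²−z²)/(2L)=0.0160
  √(A²+B²)=0.2881;  θ2 = -1.7767+1.5152 ≈ -0.2615
rotate P by −φ3: (-0.1040, -0.1119, -0.2820)
  A=0.1940, B=-0.2820, C=(l²−L²−A²−y'²−z²)/(2L)=-0.1736
  √(A²+B²)=0.3423;  θ3 = -0.9682+2.1029 ≈ 1.1346

θ₁ = 0.8727, θ₂ = -0.2615, θ₃ = 1.1346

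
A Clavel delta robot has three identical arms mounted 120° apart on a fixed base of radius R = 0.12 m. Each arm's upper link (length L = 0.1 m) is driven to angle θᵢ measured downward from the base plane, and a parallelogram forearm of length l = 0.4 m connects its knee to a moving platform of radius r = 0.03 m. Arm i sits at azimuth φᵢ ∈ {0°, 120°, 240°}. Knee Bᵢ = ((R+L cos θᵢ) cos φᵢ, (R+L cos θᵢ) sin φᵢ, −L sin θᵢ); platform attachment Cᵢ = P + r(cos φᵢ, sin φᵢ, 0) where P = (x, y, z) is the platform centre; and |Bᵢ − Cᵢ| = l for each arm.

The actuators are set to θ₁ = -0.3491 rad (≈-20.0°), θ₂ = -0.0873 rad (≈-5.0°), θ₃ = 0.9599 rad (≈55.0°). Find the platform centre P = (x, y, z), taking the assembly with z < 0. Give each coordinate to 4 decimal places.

(0.1027, 0.1251, -0.3369)

S1 = (0.1840·cos0.0°, 0.1840·sin0.0°, 0.0342) = (0.1840, 0.0000, 0.0342)
S2 = (0.1896·cos120.0°, 0.1896·sin120.0°, 0.0087) = (-0.0948, 0.1642, 0.0087)
φ3=240.0°: virtual centre (-0.0737, -0.1276, -0.0819), radius l
|S₂|²−|S₁|² = 0.0010;  |S₃|²−|S₁|² = -0.0066
linear system: -0.5576x+0.3284y = 0.0010−-0.0510z; -0.5153x+-0.2552y = -0.0066−-0.2322z
det = 0.3115;  x = 0.0061+-0.2866z,  y = 0.0135+-0.3313z
sphere 1 gives Az²+Bz+C=0 with A=1.1919, B=0.0246, C=-0.1270;  B²−4AC=0.6062;  roots -0.3369, 0.3163;  negative root z = -0.3369
x = 0.1027, y = 0.1251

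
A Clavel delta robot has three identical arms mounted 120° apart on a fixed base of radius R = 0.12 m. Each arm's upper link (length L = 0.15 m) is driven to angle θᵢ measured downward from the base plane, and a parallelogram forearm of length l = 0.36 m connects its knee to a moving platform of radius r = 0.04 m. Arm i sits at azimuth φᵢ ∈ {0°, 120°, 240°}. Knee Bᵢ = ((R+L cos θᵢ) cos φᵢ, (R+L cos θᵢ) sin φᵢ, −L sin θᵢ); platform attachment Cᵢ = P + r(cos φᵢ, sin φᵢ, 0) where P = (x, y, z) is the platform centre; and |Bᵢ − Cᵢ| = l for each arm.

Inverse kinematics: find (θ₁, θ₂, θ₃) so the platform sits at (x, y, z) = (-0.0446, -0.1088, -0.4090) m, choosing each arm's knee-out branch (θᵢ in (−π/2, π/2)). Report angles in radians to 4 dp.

θ₁ = 1.0469, θ₂ = 1.1342, θ₃ = 0.4361

φ1=0.0° → target in arm frame (-0.0446, -0.1088)
  e−x'=0.1246;  (l²−L²−(e−x')²−y'²−z²)/2L = -0.2918
  γ=atan2(-0.4090,0.1246)=-1.2751;  ψ=arccos(-0.6825)=2.3220;  θ1=γ+ψ≈1.0469
φ2=120.0° → target in arm frame (-0.0719, 0.0930)
  A=0.1519, B=-0.4090, C=(l²−L²−A²−y'²−z²)/(2L)=-0.3064
  √(A²+B²)=0.4363;  θ2 = -1.2151+2.3493 ≈ 1.1342
arm 3 (φ=240.0°): x'=0.1165, y'=0.0158
  A cos θ + B sin θ = C:  -0.0365·cos θ + -0.4090·sin θ = -0.2059
  γ=atan2(-0.4090,-0.0365)=-1.6599;  ψ=arccos(-0.5014)=2.0960;  θ3=γ+ψ≈0.4361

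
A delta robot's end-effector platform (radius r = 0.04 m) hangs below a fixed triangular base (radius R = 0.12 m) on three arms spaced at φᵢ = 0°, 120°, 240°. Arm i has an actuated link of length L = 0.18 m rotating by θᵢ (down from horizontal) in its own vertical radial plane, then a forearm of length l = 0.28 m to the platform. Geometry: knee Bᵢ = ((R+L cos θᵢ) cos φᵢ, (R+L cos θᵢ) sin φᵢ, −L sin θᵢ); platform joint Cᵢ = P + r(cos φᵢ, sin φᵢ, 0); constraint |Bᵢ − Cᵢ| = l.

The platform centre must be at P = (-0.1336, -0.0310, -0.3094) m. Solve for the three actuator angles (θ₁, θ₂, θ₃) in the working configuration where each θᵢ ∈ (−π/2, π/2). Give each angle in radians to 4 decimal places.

arm 1 (φ=0.0°): x'=-0.1336, y'=-0.0310
  A=0.2136, B=-0.3094, C=(l²−L²−A²−y'²−z²)/(2L)=-0.2675
  θ1 = atan2(B,A) + arccos(C/0.3760) = 1.3960
φ2=120.0° → target in arm frame (0.0400, 0.1312)
  A=0.0400, B=-0.3094, C=(l²−L²−A²−y'²−z²)/(2L)=-0.1904
  √(A²+B²)=0.3120;  θ2 = -1.4421+2.2272 ≈ 0.7852
φ3=240.0° → target in arm frame (0.0936, -0.1002)
  A=-0.0136, B=-0.3094, C=(l²−L²−A²−y'²−z²)/(2L)=-0.1665
  γ=atan2(-0.3094,-0.0136)=-1.6149;  ψ=arccos(-0.5377)=2.1386;  θ3=γ+ψ≈0.5237

θ₁ = 1.3960, θ₂ = 0.7852, θ₃ = 0.5237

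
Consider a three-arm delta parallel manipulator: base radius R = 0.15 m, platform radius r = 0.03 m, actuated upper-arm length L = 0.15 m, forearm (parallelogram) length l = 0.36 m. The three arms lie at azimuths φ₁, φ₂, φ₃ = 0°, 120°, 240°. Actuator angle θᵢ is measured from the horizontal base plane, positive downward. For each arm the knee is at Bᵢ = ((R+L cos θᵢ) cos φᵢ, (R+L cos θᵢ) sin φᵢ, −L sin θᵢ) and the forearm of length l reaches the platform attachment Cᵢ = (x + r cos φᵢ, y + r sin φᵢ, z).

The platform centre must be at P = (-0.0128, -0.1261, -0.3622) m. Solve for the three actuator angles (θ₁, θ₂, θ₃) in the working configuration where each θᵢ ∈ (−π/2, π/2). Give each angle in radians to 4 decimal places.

arm 1 (φ=0.0°): x'=-0.0128, y'=-0.1261
  A=0.1328, B=-0.3622, C=(l²−L²−A²−y'²−z²)/(2L)=-0.1921
  γ=atan2(-0.3622,0.1328)=-1.2194;  ψ=arccos(-0.4979)=2.0920;  θ1=γ+ψ≈0.8726
rotate P by −φ2: (-0.1028, 0.0741, -0.3622)
  e−x'=0.2228;  (l²−L²−(e−x')²−y'²−z²)/2L = -0.2641
  √(A²+B²)=0.4252;  θ2 = -1.0193+2.2409 ≈ 1.2215
rotate P by −φ3: (0.1156, 0.0520, -0.3622)
  A=0.0044, B=-0.3622, C=(l²−L²−A²−y'²−z²)/(2L)=-0.0894
  √(A²+B²)=0.3622;  θ3 = -1.5587+1.8201 ≈ 0.2614

θ₁ = 0.8726, θ₂ = 1.2215, θ₃ = 0.2614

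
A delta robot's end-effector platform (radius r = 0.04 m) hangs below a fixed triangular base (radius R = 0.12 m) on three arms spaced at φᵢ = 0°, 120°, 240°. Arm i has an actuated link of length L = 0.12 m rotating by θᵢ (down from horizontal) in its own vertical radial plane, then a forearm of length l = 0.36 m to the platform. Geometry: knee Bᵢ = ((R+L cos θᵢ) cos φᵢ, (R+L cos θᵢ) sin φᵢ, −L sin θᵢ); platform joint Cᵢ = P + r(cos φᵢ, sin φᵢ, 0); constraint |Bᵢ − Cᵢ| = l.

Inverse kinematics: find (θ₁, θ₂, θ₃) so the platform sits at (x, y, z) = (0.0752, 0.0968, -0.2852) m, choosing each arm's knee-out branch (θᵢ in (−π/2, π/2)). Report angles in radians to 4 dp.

rotate P by −φ1: (0.0752, 0.0968, -0.2852)
  A cos θ + B sin θ = C:  0.0048·cos θ + -0.2852·sin θ = 0.1019
  γ=atan2(-0.2852,0.0048)=-1.5540;  ψ=arccos(0.3574)=1.2053;  θ1=γ+ψ≈-0.3487
φ2=120.0° → target in arm frame (0.0462, -0.1135)
  A=0.0338, B=-0.2852, C=(l²−L²−A²−y'²−z²)/(2L)=0.0826
  γ=atan2(-0.2852,0.0338)=-1.4529;  ψ=arccos(0.2877)=1.2789;  θ2=γ+ψ≈-0.1740
φ3=240.0° → target in arm frame (-0.1214, 0.0167)
  A cos θ + B sin θ = C:  0.2014·cos θ + -0.2852·sin θ = -0.0291
  √(A²+B²)=0.3492;  θ3 = -0.9559+1.6543 ≈ 0.6985

θ₁ = -0.3487, θ₂ = -0.1740, θ₃ = 0.6985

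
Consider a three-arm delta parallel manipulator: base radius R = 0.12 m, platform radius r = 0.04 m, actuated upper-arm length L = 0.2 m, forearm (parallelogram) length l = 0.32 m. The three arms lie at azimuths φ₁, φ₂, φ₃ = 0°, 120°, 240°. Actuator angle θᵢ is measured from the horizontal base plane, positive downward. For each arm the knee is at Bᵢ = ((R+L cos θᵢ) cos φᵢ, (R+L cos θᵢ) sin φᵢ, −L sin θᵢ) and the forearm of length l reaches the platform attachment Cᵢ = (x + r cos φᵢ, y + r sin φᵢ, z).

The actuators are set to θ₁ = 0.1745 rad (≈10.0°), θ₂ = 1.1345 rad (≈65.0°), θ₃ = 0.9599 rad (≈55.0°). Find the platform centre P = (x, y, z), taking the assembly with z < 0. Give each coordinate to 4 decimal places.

(0.1442, -0.0329, -0.3240)

φ1=0.0°: virtual centre (0.2770, 0.0000, -0.0347), radius l
arm 2 at φ=120.0°: ρ2 = 0.1645;  O2 = (-0.0823, 0.1425, -0.1813)
φ3=240.0°: virtual centre (-0.0974, -0.1686, -0.1638), radius l
|O₂|²−|O₁|² = -0.0180;  |O₃|²−|O₁|² = -0.0132
plane₁₂: -0.7184x+0.2850y+-0.2931z = -0.0180
Cramer: x(z) = 0.0215-0.3784z;  y(z) = -0.0088+0.0744z
quadratic in z: (1.1487)z²+(0.2614)z+(-0.0359)=0, √Δ=0.4829 → z ∈ {-0.3240, 0.0964}; z = -0.3240 (taking z<0)
x = 0.1442, y = -0.0329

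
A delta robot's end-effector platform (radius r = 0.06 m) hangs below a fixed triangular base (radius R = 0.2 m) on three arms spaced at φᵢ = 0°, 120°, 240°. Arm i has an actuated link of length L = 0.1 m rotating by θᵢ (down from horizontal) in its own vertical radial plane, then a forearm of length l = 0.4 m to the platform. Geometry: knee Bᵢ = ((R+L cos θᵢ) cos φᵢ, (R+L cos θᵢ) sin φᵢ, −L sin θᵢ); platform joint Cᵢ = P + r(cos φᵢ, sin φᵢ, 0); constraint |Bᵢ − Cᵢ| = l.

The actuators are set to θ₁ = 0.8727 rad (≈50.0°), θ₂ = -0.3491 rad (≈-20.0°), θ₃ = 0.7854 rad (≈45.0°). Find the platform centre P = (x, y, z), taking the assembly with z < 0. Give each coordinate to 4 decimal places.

(-0.0695, 0.1017, -0.3499)

arm 1 at φ=0.0°: e+L cos θ1 = 0.2043;  S1 = (0.2043, 0.0000, -0.0766)
φ2=120.0°: virtual centre (-0.1170, 0.2026, 0.0342), radius l
φ3=240.0°: virtual centre (-0.1054, -0.1825, -0.0707), radius l
eliminate P² terms by subtracting sphere 1 from 2 and 3
plane₁₂: -0.6425x+0.4052y+0.2216z = 0.0083
det = 0.4854;  x = -0.0078+0.1765z,  y = 0.0082+-0.2671z
into |P−S₁|² = l²: 1.1025z² + 0.0740z + -0.1091 = 0;  Δ = 0.4866;  z = -0.3499 or 0.2828 → z<0 root = -0.3499
x = -0.0695, y = 0.1017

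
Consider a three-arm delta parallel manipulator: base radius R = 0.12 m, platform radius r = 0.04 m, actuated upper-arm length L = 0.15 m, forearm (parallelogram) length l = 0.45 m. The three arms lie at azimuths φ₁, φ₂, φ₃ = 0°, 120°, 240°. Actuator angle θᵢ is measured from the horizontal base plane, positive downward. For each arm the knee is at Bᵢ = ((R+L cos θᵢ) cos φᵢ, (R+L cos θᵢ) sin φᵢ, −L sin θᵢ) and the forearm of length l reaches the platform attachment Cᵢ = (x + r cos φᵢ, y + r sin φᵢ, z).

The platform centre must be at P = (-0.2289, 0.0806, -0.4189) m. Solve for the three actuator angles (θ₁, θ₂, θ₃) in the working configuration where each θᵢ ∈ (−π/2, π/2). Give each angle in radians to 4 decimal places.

φ1=0.0° → target in arm frame (-0.2289, 0.0806)
  A cos θ + B sin θ = C:  0.3089·cos θ + -0.4189·sin θ = -0.3246
  θ1 = atan2(B,A) + arccos(C/0.5205) = 1.3089
arm 2 (φ=120.0°): x'=0.1843, y'=0.1579
  A=-0.1043, B=-0.4189, C=(l²−L²−A²−y'²−z²)/(2L)=-0.1043
  γ=atan2(-0.4189,-0.1043)=-1.8147;  ψ=arccos(-0.2416)=1.8148;  θ2=γ+ψ≈0.0001
arm 3 (φ=240.0°): x'=0.0446, y'=-0.2385
  e−x'=0.0354;  (l²−L²−(e−x')²−y'²−z²)/2L = -0.1788
  θ3 = atan2(B,A) + arccos(C/0.4204) = 0.5234

θ₁ = 1.3089, θ₂ = 0.0001, θ₃ = 0.5234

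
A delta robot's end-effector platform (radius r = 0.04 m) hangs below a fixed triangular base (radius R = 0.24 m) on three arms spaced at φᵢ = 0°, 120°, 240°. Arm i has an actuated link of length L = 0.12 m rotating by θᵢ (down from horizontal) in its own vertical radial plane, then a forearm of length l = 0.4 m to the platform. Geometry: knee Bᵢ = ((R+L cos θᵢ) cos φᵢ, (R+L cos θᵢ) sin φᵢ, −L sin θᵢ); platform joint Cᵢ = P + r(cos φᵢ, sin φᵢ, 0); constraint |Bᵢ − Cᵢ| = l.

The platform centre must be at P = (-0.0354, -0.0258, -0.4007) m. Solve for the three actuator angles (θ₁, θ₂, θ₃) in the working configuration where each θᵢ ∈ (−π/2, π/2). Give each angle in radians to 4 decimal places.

θ₁ = 1.2217, θ₂ = 1.0473, θ₃ = 0.7855

φ1=0.0° → target in arm frame (-0.0354, -0.0258)
  e−x'=0.2354;  (l²−L²−(e−x')²−y'²−z²)/2L = -0.2960
  γ=atan2(-0.4007,0.2354)=-1.0396;  ψ=arccos(-0.6369)=2.2613;  θ1=γ+ψ≈1.2217
arm 2 (φ=120.0°): x'=-0.0046, y'=0.0436
  A cos θ + B sin θ = C:  0.2046·cos θ + -0.4007·sin θ = -0.2447
  γ=atan2(-0.4007,0.2046)=-1.0986;  ψ=arccos(-0.5439)=2.1459;  θ2=γ+ψ≈1.0473
arm 3 (φ=240.0°): x'=0.0400, y'=-0.0178
  e−x'=0.1600;  (l²−L²−(e−x')²−y'²−z²)/2L = -0.1703
  √(A²+B²)=0.4314;  θ3 = -1.1910+1.9765 ≈ 0.7855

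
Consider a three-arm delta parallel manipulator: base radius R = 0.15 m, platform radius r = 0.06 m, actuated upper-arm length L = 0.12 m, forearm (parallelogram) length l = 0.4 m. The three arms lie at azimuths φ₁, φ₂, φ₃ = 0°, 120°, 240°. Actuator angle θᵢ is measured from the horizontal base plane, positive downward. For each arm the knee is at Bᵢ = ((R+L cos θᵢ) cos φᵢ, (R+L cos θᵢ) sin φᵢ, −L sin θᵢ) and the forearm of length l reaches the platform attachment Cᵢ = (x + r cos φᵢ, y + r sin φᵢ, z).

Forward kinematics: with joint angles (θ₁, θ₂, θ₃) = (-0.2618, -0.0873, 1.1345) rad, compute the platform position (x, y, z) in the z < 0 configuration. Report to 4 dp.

(0.1142, 0.1606, -0.3236)

centre 1 = (0.2059·cos0.0°, 0.2059·sin0.0°, 0.0311) = (0.2059, 0.0000, 0.0311)
arm 2 at φ=120.0°: e+L cos θ2 = 0.2095;  centre 2 = (-0.1048, 0.1815, 0.0105)
arm 3 at φ=240.0°: e+L cos θ3 = 0.1407;  centre 3 = (-0.0704, -0.1219, -0.1088)
eliminate P² terms by subtracting sphere 1 from 2 and 3
[-0.6214 0.3629 -0.0412]·P = 0.0007;  [-0.5525 -0.2437 -0.2796]·P = -0.0117
Cramer: x(z) = 0.0116-0.3169z;  y(z) = 0.0217-0.4290z
into |P−centre ₁|² = l²: 1.2844z² + 0.0423z + -0.1208 = 0;  Δ = 0.6226;  z = -0.3236 or 0.2907 → z<0 root = -0.3236
x = 0.1142, y = 0.1606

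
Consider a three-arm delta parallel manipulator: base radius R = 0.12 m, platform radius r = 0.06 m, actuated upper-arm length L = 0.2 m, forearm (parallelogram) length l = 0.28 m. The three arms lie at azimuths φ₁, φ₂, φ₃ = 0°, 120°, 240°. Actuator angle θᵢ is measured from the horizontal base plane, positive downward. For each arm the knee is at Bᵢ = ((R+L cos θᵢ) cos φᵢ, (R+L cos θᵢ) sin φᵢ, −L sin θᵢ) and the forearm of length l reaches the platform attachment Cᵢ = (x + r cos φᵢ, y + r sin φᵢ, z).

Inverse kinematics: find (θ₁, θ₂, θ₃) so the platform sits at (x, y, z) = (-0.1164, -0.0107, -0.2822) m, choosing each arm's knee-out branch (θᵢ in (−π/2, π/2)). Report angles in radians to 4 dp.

θ₁ = 1.1343, θ₂ = 0.5238, θ₃ = 0.4363

arm 1 (φ=0.0°): x'=-0.1164, y'=-0.0107
  A cos θ + B sin θ = C:  0.1764·cos θ + -0.2822·sin θ = -0.1812
  √(A²+B²)=0.3328;  θ1 = -1.0121+2.1465 ≈ 1.1343
arm 2 (φ=120.0°): x'=0.0489, y'=0.1062
  A=0.0111, B=-0.2822, C=(l²−L²−A²−y'²−z²)/(2L)=-0.1316
  γ=atan2(-0.2822,0.0111)=-1.5316;  ψ=arccos(-0.4659)=2.0554;  θ2=γ+ψ≈0.5238
arm 3 (φ=240.0°): x'=0.0675, y'=-0.0955
  e−x'=-0.0075;  (l²−L²−(e−x')²−y'²−z²)/2L = -0.1260
  γ=atan2(-0.2822,-0.0075)=-1.5972;  ψ=arccos(-0.4464)=2.0335;  θ3=γ+ψ≈0.4363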